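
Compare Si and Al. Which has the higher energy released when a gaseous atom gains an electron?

Al is in period 3, group 13; Si is in period 3, group 14.
Atoms with high Z_eff and room in the valence shell (especially the halogens) have the most exothermic electron affinities.
All lie in period 3, so electron affinity increases left to right.
So Si has the higher energy released when a gaseous atom gains an electron (Si > Al).

Si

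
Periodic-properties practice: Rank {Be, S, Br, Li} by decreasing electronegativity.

Br > S > Be > Li

Li is in period 2, group 1; Be is in period 2, group 2; S is in period 3, group 16; Br is in period 4, group 17.
Electronegativity increases across a period and decreases down a group, tracking effective nuclear charge and atomic size.
Here both period and group differ, so the two effects have to be weighed against each other.
Be > Li: Be lies to the right of Li in period 2, so the across-period effect alone puts Be higher.
S > Be: period and group pull opposite ways; the across-period shift dominates (2.58 vs 1.57).
Br > S: the two effects oppose for this pair; the across-period effect wins (2.96 vs 2.58).
Tabulated electronegativity (Pauling): Li 0.98, Be 1.57, S 2.58, Br 2.96.
So from highest to lowest: Br > S > Be > Li.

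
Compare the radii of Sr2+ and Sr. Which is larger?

Sr

Forming Sr2+ removes 2 electrons from Sr. Fewer electrons for the same nuclear charge means less shielding and a higher Z_eff on the remaining electrons, and for main-group metals the entire outer shell is lost.
A cation is smaller than its parent atom: Sr2+ < Sr.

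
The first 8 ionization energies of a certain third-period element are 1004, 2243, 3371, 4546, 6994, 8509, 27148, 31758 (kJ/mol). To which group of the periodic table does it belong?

Group 16

Look for the largest jump between consecutive ionization energies: IE7/IE6 ≈ 3.2, far larger than any earlier ratio.
That jump marks the point where a core electron is being removed. So the atom has 6 valence electrons.
A main-group element with 6 valence electrons is in group 16.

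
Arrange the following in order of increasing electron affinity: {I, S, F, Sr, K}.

Sr < K < S < I < F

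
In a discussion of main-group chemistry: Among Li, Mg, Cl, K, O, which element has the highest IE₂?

Li

The second ionization energy removes an electron from the +1 ion. For each element: Li⁺ is the bare [He] core; Mg⁺ still has 1 valence electron; Cl⁺ still has 6 valence electrons; K⁺ is the bare [Ar] core; O⁺ still has 5 valence electrons.
Usually core removal costs more than valence removal, but here the competition is close: a tightly held n=2 valence electron can cost more to remove than an n=3 core electron, so the actual values have to decide it.
Valence configurations: Mg⁺ [Ne]3s¹, Cl⁺ [Ne]3s²3p⁴, O⁺ [He]2s²2p³.
Tabulated IE_2 (kJ/mol): Li 7298, Mg 1451, Cl 2298, K 3052, O 3388.
Hence IE_2: Mg < Cl < K < O < Li.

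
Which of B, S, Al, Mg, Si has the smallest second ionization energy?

Consider each +1 ion: B⁺ still has 2 valence electrons; S⁺ still has 5 valence electrons; Al⁺ still has 2 valence electrons; Mg⁺ still has 1 valence electron; Si⁺ still has 3 valence electrons.
All are still removing valence electrons, so compare the +1 ions as you would atoms: IE_2 generally rises across a period (higher Z_eff) and falls down a group (larger shell), subject to the usual subshell exceptions.
Valence configurations: B⁺ [He]2s², S⁺ [Ne]3s²3p³, Al⁺ [Ne]3s², Mg⁺ [Ne]3s¹, Si⁺ [Ne]3s²3p¹.
Si⁺ loses a lone 3p electron whereas Al⁺ must break into a filled 3s² pair, so IE_2(Al) > IE_2(Si) even though Si has the higher nuclear charge.
The numbers (kJ/mol): B 2427, S 2252, Al 1817, Mg 1451, Si 1577.
Putting it together, IE_2: Mg < Si < Al < S < B.

Mg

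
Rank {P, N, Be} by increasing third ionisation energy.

IE_3 is the cost of taking one more electron from the +2 cation: P²⁺ still has 3 valence electrons; N²⁺ still has 3 valence electrons; Be²⁺ is the bare [He] core.
Core electrons are held far more tightly than valence electrons, so Be tops the IE_3 order.
Valence configurations: P²⁺ [Ne]3s²3p¹, N²⁺ [He]2s²2p¹.
Tabulated IE_3 (kJ/mol): P 2914, N 4578, Be 14849.
Hence IE_3: P < N < Be.

P, N, Be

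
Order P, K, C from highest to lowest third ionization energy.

C > K > P

After 2 electrons have been removed, what remains? P²⁺ still has 3 valence electrons; K²⁺ is already 1 electron into the core; C²⁺ still has 2 valence electrons.
Usually core removal costs more than valence removal, but here the competition is close: a tightly held n=2 valence electron can cost more to remove than an n=3 core electron, so the actual values have to decide it.
Valence configurations: P²⁺ [Ne]3s²3p¹, C²⁺ [He]2s².
Approximate IE_3 values (kJ/mol): P 2914, K 4420, C 4620.
Putting it together, IE_3: P < K < C.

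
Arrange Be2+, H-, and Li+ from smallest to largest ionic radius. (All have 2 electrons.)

Be2+ < Li+ < H-

All of these have 2 electrons, so size is governed by nuclear charge alone: the more protons, the stronger the pull on the same electron cloud, and the smaller the ion.
Nuclear charges: Be2+ (Z=4), Li+ (Z=3), H- (Z=1).
Smallest to largest: Be2+ < Li+ < H-.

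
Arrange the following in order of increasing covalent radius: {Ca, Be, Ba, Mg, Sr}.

Be is in period 2, group 2; Mg is in period 3, group 2; Ca is in period 4, group 2; Sr is in period 5, group 2; Ba is in period 6, group 2.
Radius decreases left→right (rising Z_eff, same n) and increases top→bottom (higher n).
All are in group 2, so atomic radius increases down the group.
So from smallest to largest: Be < Mg < Ca < Sr < Ba.

Be, Mg, Ca, Sr, Ba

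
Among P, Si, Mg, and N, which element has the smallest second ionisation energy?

Mg

Consider each +1 ion: P⁺ still has 4 valence electrons; Si⁺ still has 3 valence electrons; Mg⁺ still has 1 valence electron; N⁺ still has 4 valence electrons.
All are still removing valence electrons, so compare the +1 ions as you would atoms: IE_2 generally rises across a period (higher Z_eff) and falls down a group (larger shell), subject to the usual subshell exceptions.
Valence configurations: P⁺ [Ne]3s²3p², Si⁺ [Ne]3s²3p¹, Mg⁺ [Ne]3s¹, N⁺ [He]2s²2p².
The numbers (kJ/mol): P 1907, Si 1577, Mg 1451, N 2856.
Putting it together, IE_2: Mg < Si < P < N.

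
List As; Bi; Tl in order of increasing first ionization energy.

As is in period 4, group 15; Tl is in period 6, group 13; Bi is in period 6, group 15.
Removing the outermost electron gets harder across a period and easier down a group.
Here both period and group differ, so the two effects have to be weighed against each other.
Bi > Tl: both are in period 6; the period trend gives Bi the larger value.
As > Bi: they share group 15; the group trend gives As the larger value.
Approximate values (kJ/mol): As 947, Tl 589, Bi 703.
So from lowest to highest: Tl < Bi < As.

Tl < Bi < As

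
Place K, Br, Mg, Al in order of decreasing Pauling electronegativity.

Electronegativity increases across a period and decreases down a group, tracking effective nuclear charge and atomic size.
Neither a single period nor a single group — weigh both effects.
Mg > K: both effects reinforce here, so Mg is clearly the higher of the two.
Al > Mg: Al lies to the right of Mg in period 3, so the across-period effect alone puts Al higher.
Br > Al: period and group pull opposite ways; the across-period shift dominates (2.96 vs 1.61).
For reference (Pauling): Mg 1.31, Al 1.61, K 0.82, Br 2.96.
So from highest to lowest: Br > Al > Mg > K.

Br, Al, Mg, K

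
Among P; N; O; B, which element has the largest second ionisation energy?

O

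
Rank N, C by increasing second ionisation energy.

C < N

IE_2 is the cost of taking one more electron from the +1 cation: N⁺ still has 4 valence electrons; C⁺ still has 3 valence electrons.
All are still removing valence electrons, so compare the +1 ions as you would atoms: IE_2 generally rises across a period (higher Z_eff) and falls down a group (larger shell), subject to the usual subshell exceptions.
Valence configurations: N⁺ [He]2s²2p², C⁺ [He]2s²2p¹.
The numbers (kJ/mol): N 2856, C 2353.
Overall IE_2 order: C < N.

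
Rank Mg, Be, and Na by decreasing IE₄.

Be > Mg > Na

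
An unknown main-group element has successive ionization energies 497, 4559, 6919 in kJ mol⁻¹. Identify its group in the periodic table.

Look for the largest jump between consecutive ionization energies: IE2/IE1 ≈ 9.2, far larger than any earlier ratio.
That jump marks the point where a core electron is being removed. So the atom has 1 valence electron.
A main-group element with 1 valence electron is in group 1.

Group 1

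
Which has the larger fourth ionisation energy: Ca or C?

Ca

IE_4 is the cost of taking one more electron from the +3 cation: Ca³⁺ is already 1 electron into the core; C³⁺ still has 1 valence electron.
Pulling an electron out of a noble-gas core costs far more than removing a remaining valence electron, so Ca sits at the high end of IE_4.
The numbers (kJ/mol): Ca 6491, C 6223.
So the fourth ionization energies run C < Ca.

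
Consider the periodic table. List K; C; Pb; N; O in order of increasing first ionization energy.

K, Pb, C, O, N

Removing the outermost electron gets harder across a period and easier down a group.
Here both period and group differ, so the two effects have to be weighed against each other.
Pb > K: the two effects oppose for this pair; the across-period effect wins (716 vs 419 kJ/mol).
C > Pb: they share group 14; the group trend gives C the larger value.
O > C: both are in period 2; the period trend gives O the larger value.
N > O: this pair runs against the simple trend — see the exception note.
Note the exception: N has a higher first ionization energy than O, contrary to the simple trend — pairing an electron in O's 2p⁴ costs repulsion energy, so O ionizes more easily than half-filled N (2p³).
Tabulated first ionization energy (kJ/mol): C 1086, N 1402, O 1314, K 419, Pb 716.
So from lowest to highest: K < Pb < C < O < N.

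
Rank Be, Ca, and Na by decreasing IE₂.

Na, Be, Ca

IE_2 is the cost of taking one more electron from the +1 cation: Be⁺ still has 1 valence electron; Ca⁺ still has 1 valence electron; Na⁺ is the bare [Ne] core.
Breaking into a closed-shell core is much more expensive than removing a leftover valence electron — Na has the largest IE_2 here.
Valence configurations: Be⁺ [He]2s¹, Ca⁺ [Ar]4s¹.
Approximate IE_2 values (kJ/mol): Be 1757, Ca 1145, Na 4562.
Hence IE_2: Ca < Be < Na.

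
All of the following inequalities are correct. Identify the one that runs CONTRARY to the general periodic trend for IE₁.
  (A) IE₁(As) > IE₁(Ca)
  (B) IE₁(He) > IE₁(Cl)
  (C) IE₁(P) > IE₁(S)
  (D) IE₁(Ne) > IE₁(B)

(C)

The general trend: IE₁ increases across a period and decreases down a group.
(A) As (period 4, group 15) vs Ca (period 4, group 2): the stated order agrees with the simple trend.
(B) He (period 1, group 18) vs Cl (period 3, group 17): the stated order agrees with the simple trend.
(C) P (period 3, group 15) vs S (period 3, group 16): the stated order contradicts the simple trend.
(D) Ne (period 2, group 18) vs B (period 2, group 13): the stated order agrees with the simple trend.
The exception is (C): S (3p⁴) ionizes more easily than half-filled P (3p³) because the paired 3p electron in S is pushed out by e⁻–e⁻ repulsion.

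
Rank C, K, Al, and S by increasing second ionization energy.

Al < S < C < K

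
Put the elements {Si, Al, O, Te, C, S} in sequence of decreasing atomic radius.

Across a period the added protons contract the valence shell; down a group each new principal shell makes the atom larger.
Here both period and group differ, so the two effects have to be weighed against each other.
C > O: both are in period 2; the period trend gives C the larger value.
S > C: period and group pull opposite ways; the down-group shift dominates (103 vs 75 pm).
Si > S: both are in period 3; the period trend gives Si the larger value.
Al > Si: Al lies to the left of Si in period 3, so the across-period effect alone puts Al larger.
Te > Al: period and group pull opposite ways; the down-group shift dominates (136 vs 126 pm).
Approximate values (pm): C 75, O 63, Al 126, Si 116, S 103, Te 136.
So from largest to smallest: Te > Al > Si > S > C > O.

Te, Al, Si, S, C, O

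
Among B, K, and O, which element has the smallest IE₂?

B

The second ionization energy removes an electron from the +1 ion. For each element: B⁺ still has 2 valence electrons; K⁺ is the bare [Ar] core; O⁺ still has 5 valence electrons.
Usually core removal costs more than valence removal, but here the competition is close: a tightly held n=2 valence electron can cost more to remove than an n=3 core electron, so the actual values have to decide it.
Valence configurations: B⁺ [He]2s², O⁺ [He]2s²2p³.
The numbers (kJ/mol): B 2427, K 3052, O 3388.
Hence IE_2: B < K < O.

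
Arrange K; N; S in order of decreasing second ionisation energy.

After 1 electron has been removed, what remains? K⁺ is the bare [Ar] core; N⁺ still has 4 valence electrons; S⁺ still has 5 valence electrons.
Core electrons are held far more tightly than valence electrons, so K tops the IE_2 order.
Valence configurations: N⁺ [He]2s²2p², S⁺ [Ne]3s²3p³.
The numbers (kJ/mol): K 3052, N 2856, S 2252.
Overall IE_2 order: S < N < K.

K, N, S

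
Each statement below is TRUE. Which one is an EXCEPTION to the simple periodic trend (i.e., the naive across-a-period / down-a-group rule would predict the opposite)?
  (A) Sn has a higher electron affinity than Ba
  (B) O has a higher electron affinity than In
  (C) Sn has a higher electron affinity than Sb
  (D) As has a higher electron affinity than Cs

The general trend: electron affinity increases across a period and decreases down a group.
(A) Sn (period 5, group 14) vs Ba (period 6, group 2): the stated order agrees with the simple trend.
(B) O (period 2, group 16) vs In (period 5, group 13): the stated order agrees with the simple trend.
(C) Sn (period 5, group 14) vs Sb (period 5, group 15): the stated order contradicts the simple trend.
(D) As (period 4, group 15) vs Cs (period 6, group 1): the stated order agrees with the simple trend.
The exception is (C): adding an electron to Sb's half-filled 5p³ is unfavourable, so Sn has the more exothermic EA.

(C)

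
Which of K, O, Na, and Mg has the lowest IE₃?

The third ionization energy removes an electron from the +2 ion. For each element: K²⁺ is already 1 electron into the core; O²⁺ still has 4 valence electrons; Na²⁺ is already 1 electron into the core; Mg²⁺ is the bare [Ne] core.
Usually core removal costs more than valence removal, but here the competition is close: a tightly held n=2 valence electron can cost more to remove than an n=3 core electron, so the actual values have to decide it.
The numbers (kJ/mol): K 4420, O 5300, Na 6910, Mg 7733.
Overall IE_3 order: K < O < Na < Mg.

K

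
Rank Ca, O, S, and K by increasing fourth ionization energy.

After 3 electrons have been removed, what remains? Ca³⁺ is already 1 electron into the core; O³⁺ still has 3 valence electrons; S³⁺ still has 3 valence electrons; K³⁺ is already 2 electrons into the core.
Usually core removal costs more than valence removal, but here the competition is close: a tightly held n=2 valence electron can cost more to remove than an n=3 core electron, so the actual values have to decide it.
Valence configurations: O³⁺ [He]2s²2p¹, S³⁺ [Ne]3s²3p¹.
Approximate IE_4 values (kJ/mol): Ca 6491, O 7469, S 4556, K 5877.
Overall IE_4 order: S < K < Ca < O.

S < K < Ca < O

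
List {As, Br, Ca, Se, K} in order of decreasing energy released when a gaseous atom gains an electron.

Electron affinity generally becomes more exothermic across a period toward the halogens and less exothermic down a group.
All lie in period 4; the across-period trend (electron affinity increases left to right) applies, with the exception below.
Note the exception: K has a higher electron affinity than Ca, contrary to the simple trend — adding an electron to Ca (ns²) has to open a new, higher-energy np subshell, which is unfavourable.
Tabulated electron affinity (kJ/mol): K 48, Ca 2, As 78, Se 195, Br 325.
So from highest to lowest: Br > Se > As > K > Ca.

Br > Se > As > K > Ca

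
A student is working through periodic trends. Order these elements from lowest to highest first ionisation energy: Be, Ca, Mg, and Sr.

Sr, Ca, Mg, Be

Be is in period 2, group 2; Mg is in period 3, group 2; Ca is in period 4, group 2; Sr is in period 5, group 2.
Across a period the outer electron is held more tightly (higher IE₁); down a group it sits in a higher shell, more shielded, and comes off more easily.
All are in group 2, so first ionization energy increases up the group.
So from lowest to highest: Sr < Ca < Mg < Be.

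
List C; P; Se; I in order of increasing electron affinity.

P < C < Se < I

C is in period 2, group 14; P is in period 3, group 15; Se is in period 4, group 16; I is in period 5, group 17.
Atoms with high Z_eff and room in the valence shell (especially the halogens) have the most exothermic electron affinities.
These sit on a diagonal, where the across-period and down-group effects partly cancel.
C > P: period and group pull opposite ways; the down-group shift dominates (122 vs 72 kJ/mol).
Se > C: period and group pull opposite ways; the across-period shift dominates (195 vs 122 kJ/mol).
I > Se: the two effects oppose for this pair; the across-period effect wins (295 vs 195 kJ/mol).
Approximate values (kJ/mol): C 122, P 72, Se 195, I 295.
So from lowest to highest: P < C < Se < I.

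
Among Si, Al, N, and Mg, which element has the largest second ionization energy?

Consider each +1 ion: Si⁺ still has 3 valence electrons; Al⁺ still has 2 valence electrons; N⁺ still has 4 valence electrons; Mg⁺ still has 1 valence electron.
All are still removing valence electrons, so compare the +1 ions as you would atoms: IE_2 generally rises across a period (higher Z_eff) and falls down a group (larger shell), subject to the usual subshell exceptions.
Valence configurations: Si⁺ [Ne]3s²3p¹, Al⁺ [Ne]3s², N⁺ [He]2s²2p², Mg⁺ [Ne]3s¹.
Si⁺ loses a lone 3p electron whereas Al⁺ must break into a filled 3s² pair, so IE_2(Al) > IE_2(Si) even though Si has the higher nuclear charge.
Tabulated IE_2 (kJ/mol): Si 1577, Al 1817, N 2856, Mg 1451.
Overall IE_2 order: Mg < Si < Al < N.

N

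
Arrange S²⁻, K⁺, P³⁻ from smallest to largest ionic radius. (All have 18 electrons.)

All of these have 18 electrons, so size is governed by nuclear charge alone: the more protons, the stronger the pull on the same electron cloud, and the smaller the ion.
Nuclear charges: K⁺ (Z=19), S²⁻ (Z=16), P³⁻ (Z=15).
Smallest to largest: K⁺ < S²⁻ < P³⁻.

K⁺ < S²⁻ < P³⁻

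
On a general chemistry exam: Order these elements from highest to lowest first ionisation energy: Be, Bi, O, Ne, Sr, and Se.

Ne > O > Se > Be > Bi > Sr

Removing the outermost electron gets harder across a period and easier down a group.
Here both period and group differ, so the two effects have to be weighed against each other.
Bi > Sr: period and group pull opposite ways; the across-period shift dominates (703 vs 550 kJ/mol).
Be > Bi: period and group pull opposite ways; the down-group shift dominates (900 vs 703 kJ/mol).
Se > Be: the two effects oppose for this pair; the across-period effect wins (941 vs 900 kJ/mol).
O > Se: they share group 16; the group trend gives O the larger value.
Ne > O: both are in period 2; the period trend gives Ne the larger value.
For reference (kJ/mol): Be 900, O 1314, Ne 2081, Se 941, Sr 550, Bi 703.
So from highest to lowest: Ne > O > Se > Be > Bi > Sr.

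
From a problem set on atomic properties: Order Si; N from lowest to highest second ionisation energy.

Si, N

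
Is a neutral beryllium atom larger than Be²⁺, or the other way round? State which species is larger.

Be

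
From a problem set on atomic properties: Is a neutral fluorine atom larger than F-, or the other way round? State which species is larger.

Forming F- adds 1 electron to F. More electron–electron repulsion in the same shell, with unchanged nuclear charge, lets the cloud expand.
An anion is larger than its parent atom: F- > F.

F-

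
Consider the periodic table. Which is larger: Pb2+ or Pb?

Pb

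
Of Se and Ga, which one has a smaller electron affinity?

Ga is in period 4, group 13; Se is in period 4, group 16.
Adding an electron releases more energy for atoms nearer the top right (short of the noble gases).
All lie in period 4, so electron affinity increases left to right.
So Ga has the smaller electron affinity (Ga < Se).

Ga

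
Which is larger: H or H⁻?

H⁻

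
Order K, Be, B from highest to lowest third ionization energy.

Be > K > B

After 2 electrons have been removed, what remains? K²⁺ is already 1 electron into the core; Be²⁺ is the bare [He] core; B²⁺ still has 1 valence electron.
Pulling an electron out of a noble-gas core costs far more than removing a remaining valence electron, so K and Be sit at the high end of IE_3.
Approximate IE_3 values (kJ/mol): K 4420, Be 14849, B 3660.
So the third ionization energies run B < K < Be.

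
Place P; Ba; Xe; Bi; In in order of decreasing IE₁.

P is in period 3, group 15; In is in period 5, group 13; Xe is in period 5, group 18; Ba is in period 6, group 2; Bi is in period 6, group 15.
Removing the outermost electron gets harder across a period and easier down a group.
These span different periods and groups, so the two trends combine.
In > Ba: both effects reinforce here, so In is clearly the higher of the two.
Bi > In: the two effects oppose for this pair; the across-period effect wins (703 vs 558 kJ/mol).
P > Bi: they share group 15; the group trend gives P the larger value.
Xe > P: the two effects oppose for this pair; the across-period effect wins (1170 vs 1012 kJ/mol).
Approximate values (kJ/mol): P 1012, In 558, Xe 1170, Ba 503, Bi 703.
So from highest to lowest: Xe > P > Bi > In > Ba.

Xe, P, Bi, In, Ba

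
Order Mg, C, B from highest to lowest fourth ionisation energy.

Consider each +3 ion: Mg³⁺ is already 1 electron into the core; C³⁺ still has 1 valence electron; B³⁺ is the bare [He] core.
Pulling an electron out of a noble-gas core costs far more than removing a remaining valence electron, so Mg and B sit at the high end of IE_4.
Approximate IE_4 values (kJ/mol): Mg 10543, C 6223, B 25026.
Putting it together, IE_4: C < Mg < B.

B, Mg, C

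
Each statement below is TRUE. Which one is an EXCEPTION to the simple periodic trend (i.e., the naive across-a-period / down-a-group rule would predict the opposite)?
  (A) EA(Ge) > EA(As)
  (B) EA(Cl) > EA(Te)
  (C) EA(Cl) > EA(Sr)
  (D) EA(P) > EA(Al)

(A)

The general trend: electron affinity increases across a period and decreases down a group.
(A) Ge (period 4, group 14) vs As (period 4, group 15): the stated order contradicts the simple trend.
(B) Cl (period 3, group 17) vs Te (period 5, group 16): the stated order agrees with the simple trend.
(C) Cl (period 3, group 17) vs Sr (period 5, group 2): the stated order agrees with the simple trend.
(D) P (period 3, group 15) vs Al (period 3, group 13): the stated order agrees with the simple trend.
The exception is (A): adding an electron to As's half-filled 4p³ is unfavourable, so Ge (4p²) has the more exothermic EA.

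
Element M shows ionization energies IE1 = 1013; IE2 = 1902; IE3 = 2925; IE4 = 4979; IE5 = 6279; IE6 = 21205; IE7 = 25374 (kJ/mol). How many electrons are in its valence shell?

Look for the largest jump between consecutive ionization energies: IE6/IE5 ≈ 3.4, far larger than any earlier ratio.
That jump marks the point where a core electron is being removed. So the atom has 5 valence electrons.

5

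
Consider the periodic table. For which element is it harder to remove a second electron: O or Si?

O

The second ionization energy removes an electron from the +1 ion. For each element: O⁺ still has 5 valence electrons; Si⁺ still has 3 valence electrons.
All are still removing valence electrons, so compare the +1 ions as you would atoms: IE_2 generally rises across a period (higher Z_eff) and falls down a group (larger shell), subject to the usual subshell exceptions.
Valence configurations: O⁺ [He]2s²2p³, Si⁺ [Ne]3s²3p¹.
The numbers (kJ/mol): O 3388, Si 1577.
Hence IE_2: Si < O.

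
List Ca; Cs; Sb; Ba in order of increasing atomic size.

Sb, Ca, Ba, Cs

Ca is in period 4, group 2; Sb is in period 5, group 15; Cs is in period 6, group 1; Ba is in period 6, group 2.
Atomic radius shrinks across a period as nuclear charge pulls the same shell inward, and grows down a group as new shells are added.
These span different periods and groups, so the two trends combine.
Ca > Sb: the two effects oppose for this pair; the across-period effect wins (171 vs 140 pm).
Ba > Ca: they share group 2; the group trend gives Ba the larger value.
Cs > Ba: both are in period 6; the period trend gives Cs the larger value.
For reference (pm): Ca 171, Sb 140, Cs 232, Ba 196.
So from smallest to largest: Sb < Ca < Ba < Cs.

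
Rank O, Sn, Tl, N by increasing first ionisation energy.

N is in period 2, group 15; O is in period 2, group 16; Sn is in period 5, group 14; Tl is in period 6, group 13.
First ionization energy rises across a period (greater Z_eff holds electrons more tightly) and falls down a group (valence electrons are farther from the nucleus).
Here both period and group differ, so the two effects have to be weighed against each other.
Sn > Tl: relative to Tl, both the across-period and down-group shifts push Sn's first ionization energy up.
O > Sn: both effects reinforce here, so O is clearly the higher of the two.
N > O: this pair runs against the simple trend — see the exception note.
Note the exception: N has a higher first ionization energy than O, contrary to the simple trend — pairing an electron in O's 2p⁴ costs repulsion energy, so O ionizes more easily than half-filled N (2p³).
For reference (kJ/mol): N 1402, O 1314, Sn 709, Tl 589.
So from lowest to highest: Tl < Sn < O < N.

Tl, Sn, O, N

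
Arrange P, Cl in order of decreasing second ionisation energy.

Cl, P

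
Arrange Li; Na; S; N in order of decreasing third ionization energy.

Li > Na > N > S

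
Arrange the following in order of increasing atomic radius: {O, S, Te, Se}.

O is in period 2, group 16; S is in period 3, group 16; Se is in period 4, group 16; Te is in period 5, group 16.
Across a period the added protons contract the valence shell; down a group each new principal shell makes the atom larger.
All are in group 16, so atomic radius increases down the group.
So from smallest to largest: O < S < Se < Te.

O < S < Se < Te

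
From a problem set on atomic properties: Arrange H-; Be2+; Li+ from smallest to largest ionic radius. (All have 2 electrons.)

Be2+ < Li+ < H-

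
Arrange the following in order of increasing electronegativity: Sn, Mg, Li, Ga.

Li < Mg < Ga < Sn

Li is in period 2, group 1; Mg is in period 3, group 2; Ga is in period 4, group 13; Sn is in period 5, group 14.
Electronegativity increases across a period and decreases down a group, tracking effective nuclear charge and atomic size.
A diagonal step moves right (one effect) and down (the opposite effect) at once.
Mg > Li: period and group pull opposite ways; the across-period shift dominates (1.31 vs 0.98).
Ga > Mg: period and group pull opposite ways; the across-period shift dominates (1.81 vs 1.31).
Sn > Ga: the two effects oppose for this pair; the across-period effect wins (1.96 vs 1.81).
Approximate values (Pauling): Li 0.98, Mg 1.31, Ga 1.81, Sn 1.96.
So from lowest to highest: Li < Mg < Ga < Sn.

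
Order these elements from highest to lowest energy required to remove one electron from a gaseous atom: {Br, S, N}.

N > Br > S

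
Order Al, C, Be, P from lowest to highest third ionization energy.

Al < P < C < Be

Consider each +2 ion: Al²⁺ still has 1 valence electron; C²⁺ still has 2 valence electrons; Be²⁺ is the bare [He] core; P²⁺ still has 3 valence electrons.
Pulling an electron out of a noble-gas core costs far more than removing a remaining valence electron, so Be sits at the high end of IE_3.
Valence configurations: Al²⁺ [Ne]3s¹, C²⁺ [He]2s², P²⁺ [Ne]3s²3p¹.
The numbers (kJ/mol): Al 2745, C 4620, Be 14849, P 2914.
Overall IE_3 order: Al < P < C < Be.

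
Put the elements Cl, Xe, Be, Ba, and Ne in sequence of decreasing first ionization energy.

IE₁ increases left→right with effective nuclear charge and decreases top→bottom as the valence shell moves farther out.
Here both period and group differ, so the two effects have to be weighed against each other.
Be > Ba: they share group 2; the group trend gives Be the larger value.
Xe > Be: the two effects oppose for this pair; the across-period effect wins (1170 vs 900 kJ/mol).
Cl > Xe: the two effects oppose for this pair; the down-group effect wins (1251 vs 1170 kJ/mol).
Ne > Cl: both effects reinforce here, so Ne is clearly the higher of the two.
Approximate values (kJ/mol): Be 900, Ne 2081, Cl 1251, Xe 1170, Ba 503.
So from highest to lowest: Ne > Cl > Xe > Be > Ba.

Ne > Cl > Xe > Be > Ba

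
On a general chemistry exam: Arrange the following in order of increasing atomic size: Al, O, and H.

Across a period the added protons contract the valence shell; down a group each new principal shell makes the atom larger.
These span different periods and groups, so the two trends combine.
O > H: period and group pull opposite ways; the down-group shift dominates (63 vs 32 pm).
Al > O: relative to O, both the across-period and down-group shifts push Al's atomic radius up.
Tabulated atomic radius (pm): H 32, O 63, Al 126.
So from smallest to largest: H < O < Al.

H, O, Al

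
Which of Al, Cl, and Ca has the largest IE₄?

The fourth ionization energy removes an electron from the +3 ion. For each element: Al³⁺ is the bare [Ne] core; Cl³⁺ still has 4 valence electrons; Ca³⁺ is already 1 electron into the core.
Core electrons are held far more tightly than valence electrons, so Ca and Al top the IE_4 order.
The numbers (kJ/mol): Al 11577, Cl 5159, Ca 6491.
Overall IE_4 order: Cl < Ca < Al.

Al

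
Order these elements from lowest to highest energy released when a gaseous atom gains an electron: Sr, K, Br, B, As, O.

Sr, B, K, As, O, Br

B is in period 2, group 13; O is in period 2, group 16; K is in period 4, group 1; As is in period 4, group 15; Br is in period 4, group 17; Sr is in period 5, group 2.
EA tends to increase across a period and decrease down a group, though the pattern is less regular than for IE or radius.
Here both period and group differ, so the two effects have to be weighed against each other.
B > Sr: both effects reinforce here, so B is clearly the higher of the two.
K > B: this pair runs against the simple trend — see the exception note.
As > K: As lies to the right of K in period 4, so the across-period effect alone puts As higher.
O > As: relative to As, both the across-period and down-group shifts push O's electron affinity up.
Br > O: the two effects oppose for this pair; the across-period effect wins (325 vs 141 kJ/mol).
Note the exception: K has a higher electron affinity than B, contrary to the simple trend — B's ns²np¹ configuration gives only a small electron affinity — the sparsely filled np subshell binds an added electron weakly.
Tabulated electron affinity (kJ/mol): B 27, O 141, K 48, As 78, Br 325, Sr 5.
So from lowest to highest: Sr < B < K < As < O < Br.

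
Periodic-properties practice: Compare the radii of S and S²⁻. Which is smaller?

S

Forming S²⁻ adds 2 electrons to S. More electron–electron repulsion in the same shell, with unchanged nuclear charge, lets the cloud expand.
An anion is larger than its parent atom: S²⁻ > S.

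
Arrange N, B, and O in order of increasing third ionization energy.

B < N < O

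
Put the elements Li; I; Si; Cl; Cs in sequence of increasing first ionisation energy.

Cs < Li < Si < I < Cl

Li is in period 2, group 1; Si is in period 3, group 14; Cl is in period 3, group 17; I is in period 5, group 17; Cs is in period 6, group 1.
IE₁ increases left→right with effective nuclear charge and decreases top→bottom as the valence shell moves farther out.
Here both period and group differ, so the two effects have to be weighed against each other.
Li > Cs: Li sits above Cs in group 1, so the down-group effect alone puts Li higher.
Si > Li: period and group pull opposite ways; the across-period shift dominates (786 vs 520 kJ/mol).
I > Si: the two effects oppose for this pair; the across-period effect wins (1008 vs 786 kJ/mol).
Cl > I: they share group 17; the group trend gives Cl the larger value.
Tabulated first ionization energy (kJ/mol): Li 520, Si 786, Cl 1251, I 1008, Cs 376.
So from lowest to highest: Cs < Li < Si < I < Cl.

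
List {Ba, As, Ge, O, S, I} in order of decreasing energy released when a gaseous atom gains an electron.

EA tends to increase across a period and decrease down a group, though the pattern is less regular than for IE or radius.
Neither a single period nor a single group — weigh both effects.
As > Ba: relative to Ba, both the across-period and down-group shifts push As's electron affinity up.
Ge > As: this pair runs against the simple trend — see the exception note.
O > Ge: relative to Ge, both the across-period and down-group shifts push O's electron affinity up.
S > O: this pair runs against the simple trend — see the exception note.
I > S: period and group pull opposite ways; the across-period shift dominates (295 vs 200 kJ/mol).
Note the exception: Ge has a higher electron affinity than As, contrary to the simple trend — adding an electron to As's half-filled 4p³ is unfavourable, so Ge (4p²) has the more exothermic EA.
Note the exception: S has a higher electron affinity than O, contrary to the simple trend — the compact 2p subshell of O repels the added electron more than S's larger 3p does.
Tabulated electron affinity (kJ/mol): O 141, S 200, Ge 119, As 78, I 295, Ba 14.
So from highest to lowest: I > S > O > Ge > As > Ba.

I > S > O > Ge > As > Ba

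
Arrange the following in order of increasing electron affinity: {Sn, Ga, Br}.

Ga < Sn < Br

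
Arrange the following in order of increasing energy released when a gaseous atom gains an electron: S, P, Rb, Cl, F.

Rb < P < S < F < Cl

F is in period 2, group 17; P is in period 3, group 15; S is in period 3, group 16; Cl is in period 3, group 17; Rb is in period 5, group 1.
Adding an electron releases more energy for atoms nearer the top right (short of the noble gases).
Neither a single period nor a single group — weigh both effects.
P > Rb: relative to Rb, both the across-period and down-group shifts push P's electron affinity up.
S > P: both are in period 3; the period trend gives S the larger value.
F > S: relative to S, both the across-period and down-group shifts push F's electron affinity up.
Cl > F: this pair runs against the simple trend — see the exception note.
Note the exception: Cl has a higher electron affinity than F, contrary to the simple trend — F's small 2p subshell makes the incoming electron feel strong e⁻–e⁻ repulsion, so Cl actually releases more energy on gaining an electron.
Approximate values (kJ/mol): F 328, P 72, S 200, Cl 349, Rb 47.
So from lowest to highest: Rb < P < S < F < Cl.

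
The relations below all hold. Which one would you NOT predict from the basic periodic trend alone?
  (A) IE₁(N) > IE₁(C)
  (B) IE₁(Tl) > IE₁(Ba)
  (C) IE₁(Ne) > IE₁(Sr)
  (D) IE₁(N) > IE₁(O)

(D)

The general trend: first ionisation energy increases across a period and decreases down a group.
(A) N (period 2, group 15) vs C (period 2, group 14): the stated order agrees with the simple trend.
(B) Tl (period 6, group 13) vs Ba (period 6, group 2): the stated order agrees with the simple trend.
(C) Ne (period 2, group 18) vs Sr (period 5, group 2): the stated order agrees with the simple trend.
(D) N (period 2, group 15) vs O (period 2, group 16): the stated order contradicts the simple trend.
The exception is (D): pairing an electron in O's 2p⁴ costs repulsion energy, so O ionizes more easily than half-filled N (2p³).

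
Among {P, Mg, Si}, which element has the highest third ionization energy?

IE_3 is the cost of taking one more electron from the +2 cation: P²⁺ still has 3 valence electrons; Mg²⁺ is the bare [Ne] core; Si²⁺ still has 2 valence electrons.
Breaking into a closed-shell core is much more expensive than removing a leftover valence electron — Mg has the largest IE_3 here.
Valence configurations: P²⁺ [Ne]3s²3p¹, Si²⁺ [Ne]3s².
P²⁺ loses a lone 3p electron whereas Si²⁺ must break into a filled 3s² pair, so IE_3(Si) > IE_3(P) even though P has the higher nuclear charge.
The numbers (kJ/mol): P 2914, Mg 7733, Si 3232.
So the third ionization energies run P < Si < Mg.

Mg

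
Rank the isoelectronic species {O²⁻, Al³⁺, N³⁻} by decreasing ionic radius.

N³⁻ > O²⁻ > Al³⁺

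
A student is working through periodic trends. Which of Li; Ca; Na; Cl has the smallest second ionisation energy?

Ca

Consider each +1 ion: Li⁺ is the bare [He] core; Ca⁺ still has 1 valence electron; Na⁺ is the bare [Ne] core; Cl⁺ still has 6 valence electrons.
Core electrons are held far more tightly than valence electrons, so Na and Li top the IE_2 order.
Valence configurations: Ca⁺ [Ar]4s¹, Cl⁺ [Ne]3s²3p⁴.
Approximate IE_2 values (kJ/mol): Li 7298, Ca 1145, Na 4562, Cl 2298.
Hence IE_2: Ca < Cl < Na < Li.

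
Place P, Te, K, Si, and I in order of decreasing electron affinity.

Atoms with high Z_eff and room in the valence shell (especially the halogens) have the most exothermic electron affinities.
Neither a single period nor a single group — weigh both effects.
P > K: both effects reinforce here, so P is clearly the higher of the two.
Si > P: this pair runs against the simple trend — see the exception note.
Te > Si: the two effects oppose for this pair; the across-period effect wins (190 vs 134 kJ/mol).
I > Te: I lies to the right of Te in period 5, so the across-period effect alone puts I higher.
Note the exception: Si has a higher electron affinity than P, contrary to the simple trend — adding an electron to P's half-filled 3p³ is unfavourable, so Si (3p²) has the more exothermic EA.
Approximate values (kJ/mol): Si 134, P 72, K 48, Te 190, I 295.
So from highest to lowest: I > Te > Si > P > K.

I > Te > Si > P > K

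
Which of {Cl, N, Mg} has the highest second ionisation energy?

N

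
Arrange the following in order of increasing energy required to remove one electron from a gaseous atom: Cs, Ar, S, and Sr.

Cs < Sr < S < Ar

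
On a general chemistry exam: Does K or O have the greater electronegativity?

Electronegativity increases across a period and decreases down a group, tracking effective nuclear charge and atomic size.
Here both period and group differ, so the two effects have to be weighed against each other.
O > K: both effects reinforce here, so O is clearly the higher of the two.
Approximate values (Pauling): O 3.44, K 0.82.
So O has the greater electronegativity (O > K).

O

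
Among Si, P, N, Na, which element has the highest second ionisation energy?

IE_2 is the cost of taking one more electron from the +1 cation: Si⁺ still has 3 valence electrons; P⁺ still has 4 valence electrons; N⁺ still has 4 valence electrons; Na⁺ is the bare [Ne] core.
Pulling an electron out of a noble-gas core costs far more than removing a remaining valence electron, so Na sits at the high end of IE_2.
Valence configurations: Si⁺ [Ne]3s²3p¹, P⁺ [Ne]3s²3p², N⁺ [He]2s²2p².
Approximate IE_2 values (kJ/mol): Si 1577, P 1907, N 2856, Na 4562.
Overall IE_2 order: Si < P < N < Na.

Na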